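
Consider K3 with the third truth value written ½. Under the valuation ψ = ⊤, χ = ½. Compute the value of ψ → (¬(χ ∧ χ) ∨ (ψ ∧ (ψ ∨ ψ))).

χ ∧ χ = ½ ∧ ½ = ½
¬(χ ∧ χ) = ¬½ = ½
ψ ∨ ψ = ⊤ ∨ ⊤ = ⊤
ψ ∧ (ψ ∨ ψ) = ⊤ ∧ ⊤ = ⊤
¬(χ ∧ χ) ∨ (ψ ∧ (ψ ∨ ψ)) = ½ ∨ ⊤ = ⊤
ψ → (¬(χ ∧ χ) ∨ (ψ ∧ (ψ ∨ ψ))) = ⊤ → ⊤ = ⊤

⊤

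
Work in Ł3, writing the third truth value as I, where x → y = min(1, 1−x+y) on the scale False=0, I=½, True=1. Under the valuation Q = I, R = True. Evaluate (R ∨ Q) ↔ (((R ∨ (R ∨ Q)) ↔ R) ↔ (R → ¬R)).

R ∨ Q = True ∨ I = True
R ∨ Q = True ∨ I = True
R ∨ (R ∨ Q) = True ∨ True = True
(R ∨ (R ∨ Q)) ↔ R = True ↔ True = True
¬R = ¬True = False
R → ¬R = True → False = False
((R ∨ (R ∨ Q)) ↔ R) ↔ (R → ¬R) = True ↔ False = False
(R ∨ Q) ↔ (((R ∨ (R ∨ Q)) ↔ R) ↔ (R → ¬R)) = True ↔ False = False

False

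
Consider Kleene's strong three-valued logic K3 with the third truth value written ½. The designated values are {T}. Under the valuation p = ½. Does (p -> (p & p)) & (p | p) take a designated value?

No

p & p = ½ & ½ = ½
p -> (p & p) = ½ -> ½ = ½  [~½ | ½]
p | p = ½ | ½ = ½
(p -> (p & p)) & (p | p) = ½ & ½ = ½
½ ∉ {T}.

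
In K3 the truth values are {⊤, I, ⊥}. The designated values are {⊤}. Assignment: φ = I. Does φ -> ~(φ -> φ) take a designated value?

No

φ -> φ = I -> I = I
~(φ -> φ) = ~I = I
φ -> ~(φ -> φ) = I -> I = I
I ∉ {⊤}.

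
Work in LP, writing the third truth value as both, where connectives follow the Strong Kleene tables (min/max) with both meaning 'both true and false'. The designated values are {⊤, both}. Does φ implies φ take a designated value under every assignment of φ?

Yes

Every assignment of φ over {⊤, both, ⊥} gives a value in {⊤, both}.
In particular, with φ=both: φ implies φ = both.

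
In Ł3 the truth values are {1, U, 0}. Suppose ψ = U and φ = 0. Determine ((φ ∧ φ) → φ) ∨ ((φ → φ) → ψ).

φ ∧ φ = 0 ∧ 0 = 0
(φ ∧ φ) → φ = 0 → 0 = 1
φ → φ = 0 → 0 = 1
(φ → φ) → ψ = 1 → U = U  [min(1, 1−1+½)]
((φ ∧ φ) → φ) ∨ ((φ → φ) → ψ) = 1 ∨ U = 1

1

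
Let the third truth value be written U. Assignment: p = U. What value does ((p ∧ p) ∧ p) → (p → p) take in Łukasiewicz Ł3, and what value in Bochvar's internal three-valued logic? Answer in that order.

In Łukasiewicz Ł3: p ∧ p = U ∧ U = U
(p ∧ p) ∧ p = U ∧ U = U
p → p = U → U = 1
((p ∧ p) ∧ p) → (p → p) = U → 1 = 1
In Bochvar's internal three-valued logic: p ∧ p = U ∧ U = U
(p ∧ p) ∧ p = U ∧ U = U
p → p = U → U = U  [any arg is the third value ⇒ result is the third value]
((p ∧ p) ∧ p) → (p → p) = U → U = U
They differ because Łukasiewicz Ł3 and Bochvar's internal three-valued logic treat U differently under the binary connectives.

1; U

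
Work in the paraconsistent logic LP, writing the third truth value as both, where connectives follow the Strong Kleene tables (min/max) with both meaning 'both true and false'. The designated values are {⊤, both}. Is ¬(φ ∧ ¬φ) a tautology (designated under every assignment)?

Every assignment of φ over {⊤, both, ⊥} gives a value in {⊤, both}.
In particular, with φ=both: ¬(φ ∧ ¬φ) = both.

Yes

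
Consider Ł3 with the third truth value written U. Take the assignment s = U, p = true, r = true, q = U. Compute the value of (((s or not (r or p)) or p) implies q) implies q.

true

r or p = true or true = true
not (r or p) = not true = false
s or not (r or p) = U or false = U
(s or not (r or p)) or p = U or true = true
((s or not (r or p)) or p) implies q = true implies U = U
(((s or not (r or p)) or p) implies q) implies q = U implies U = true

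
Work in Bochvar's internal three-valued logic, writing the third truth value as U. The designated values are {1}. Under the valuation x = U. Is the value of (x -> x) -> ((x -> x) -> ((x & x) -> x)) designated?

x -> x = U -> U = U  [any arg is the third value ⇒ result is the third value]
x -> x = U -> U = U
x & x = U & U = U
(x & x) -> x = U -> U = U
(x -> x) -> ((x & x) -> x) = U -> U = U
(x -> x) -> ((x -> x) -> ((x & x) -> x)) = U -> U = U
U ∉ {1}.

No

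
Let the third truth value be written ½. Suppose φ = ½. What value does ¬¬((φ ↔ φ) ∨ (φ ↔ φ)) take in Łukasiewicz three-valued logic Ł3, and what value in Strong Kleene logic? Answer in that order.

True; ½

In Łukasiewicz three-valued logic Ł3: φ ↔ φ = ½ ↔ ½ = True  [1 − |½−½|]
φ ↔ φ = ½ ↔ ½ = True
(φ ↔ φ) ∨ (φ ↔ φ) = True ∨ True = True
¬((φ ↔ φ) ∨ (φ ↔ φ)) = ¬True = False
¬¬((φ ↔ φ) ∨ (φ ↔ φ)) = ¬False = True
In Strong Kleene logic: φ ↔ φ = ½ ↔ ½ = ½
φ ↔ φ = ½ ↔ ½ = ½
(φ ↔ φ) ∨ (φ ↔ φ) = ½ ∨ ½ = ½
¬((φ ↔ φ) ∨ (φ ↔ φ)) = ¬½ = ½
¬¬((φ ↔ φ) ∨ (φ ↔ φ)) = ¬½ = ½
They differ because Łukasiewicz three-valued logic Ł3 and Strong Kleene logic treat ½ differently under implication.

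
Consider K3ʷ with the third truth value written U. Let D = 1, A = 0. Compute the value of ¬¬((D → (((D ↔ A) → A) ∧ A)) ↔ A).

1

D ↔ A = 1 ↔ 0 = 0
(D ↔ A) → A = 0 → 0 = 1
((D ↔ A) → A) ∧ A = 1 ∧ 0 = 0
D → (((D ↔ A) → A) ∧ A) = 1 → 0 = 0
(D → (((D ↔ A) → A) ∧ A)) ↔ A = 0 ↔ 0 = 1
¬((D → (((D ↔ A) → A) ∧ A)) ↔ A) = ¬1 = 0
¬¬((D → (((D ↔ A) → A) ∧ A)) ↔ A) = ¬0 = 1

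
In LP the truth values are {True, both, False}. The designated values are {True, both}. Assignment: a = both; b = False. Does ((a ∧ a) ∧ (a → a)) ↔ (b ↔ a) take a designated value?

Yes

a ∧ a = both ∧ both = both
a → a = both → both = both  [¬both ∨ both]
(a ∧ a) ∧ (a → a) = both ∧ both = both
b ↔ a = False ↔ both = both
((a ∧ a) ∧ (a → a)) ↔ (b ↔ a) = both ↔ both = both
both ∈ {True, both}.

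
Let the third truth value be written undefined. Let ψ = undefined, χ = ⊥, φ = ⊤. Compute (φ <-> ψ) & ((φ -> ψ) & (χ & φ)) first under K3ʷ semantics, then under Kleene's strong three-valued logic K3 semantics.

undefined; ⊥

In K3ʷ: φ <-> ψ = ⊤ <-> undefined = undefined
φ -> ψ = ⊤ -> undefined = undefined  [any arg is the third value ⇒ result is the third value]
χ & φ = ⊥ & ⊤ = ⊥
(φ -> ψ) & (χ & φ) = undefined & ⊥ = undefined
(φ <-> ψ) & ((φ -> ψ) & (χ & φ)) = undefined & undefined = undefined
In Kleene's strong three-valued logic K3: φ <-> ψ = ⊤ <-> undefined = undefined
φ -> ψ = ⊤ -> undefined = undefined
χ & φ = ⊥ & ⊤ = ⊥
(φ -> ψ) & (χ & φ) = undefined & ⊥ = ⊥
(φ <-> ψ) & ((φ -> ψ) & (χ & φ)) = undefined & ⊥ = ⊥
They differ because K3ʷ and Kleene's strong three-valued logic K3 treat undefined differently under the binary connectives.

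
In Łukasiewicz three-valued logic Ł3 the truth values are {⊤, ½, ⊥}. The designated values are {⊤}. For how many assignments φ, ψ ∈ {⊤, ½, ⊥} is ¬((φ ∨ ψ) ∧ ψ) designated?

Designated under: (φ=⊤, ψ=⊥); (φ=½, ψ=⊥); (φ=⊥, ψ=⊥).

3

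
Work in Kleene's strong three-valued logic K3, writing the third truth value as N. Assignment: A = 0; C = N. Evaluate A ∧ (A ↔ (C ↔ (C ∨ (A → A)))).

0

A → A = 0 → 0 = 1
C ∨ (A → A) = N ∨ 1 = 1
C ↔ (C ∨ (A → A)) = N ↔ 1 = N
A ↔ (C ↔ (C ∨ (A → A))) = 0 ↔ N = N
A ∧ (A ↔ (C ↔ (C ∨ (A → A)))) = 0 ∧ N = 0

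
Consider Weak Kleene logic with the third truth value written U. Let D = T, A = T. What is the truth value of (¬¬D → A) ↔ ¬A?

F

¬D = ¬T = F
¬¬D = ¬F = T
¬¬D → A = T → T = T
¬A = ¬T = F
(¬¬D → A) ↔ ¬A = T ↔ F = F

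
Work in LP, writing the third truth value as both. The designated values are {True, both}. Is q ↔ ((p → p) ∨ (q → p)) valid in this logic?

Countermodel: q=False, p=True gives False, which is not designated.

No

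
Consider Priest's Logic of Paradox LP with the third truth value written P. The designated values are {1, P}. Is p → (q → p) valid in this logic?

Every assignment of p, q over {1, P, 0} gives a value in {1, P}.
In particular, with p=P, q=P: p → (q → p) = P.

Yes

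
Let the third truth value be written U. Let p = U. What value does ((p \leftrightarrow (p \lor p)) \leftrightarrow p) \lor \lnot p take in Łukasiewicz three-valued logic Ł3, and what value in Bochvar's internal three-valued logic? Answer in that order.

In Łukasiewicz three-valued logic Ł3: p \lor p = U \lor U = U
p \leftrightarrow (p \lor p) = U \leftrightarrow U = 1
(p \leftrightarrow (p \lor p)) \leftrightarrow p = 1 \leftrightarrow U = U
\lnot p = \lnot U = U
((p \leftrightarrow (p \lor p)) \leftrightarrow p) \lor \lnot p = U \lor U = U
In Bochvar's internal three-valued logic: p \lor p = U \lor U = U
p \leftrightarrow (p \lor p) = U \leftrightarrow U = U
(p \leftrightarrow (p \lor p)) \leftrightarrow p = U \leftrightarrow U = U
\lnot p = \lnot U = U
((p \leftrightarrow (p \lor p)) \leftrightarrow p) \lor \lnot p = U \lor U = U

U; U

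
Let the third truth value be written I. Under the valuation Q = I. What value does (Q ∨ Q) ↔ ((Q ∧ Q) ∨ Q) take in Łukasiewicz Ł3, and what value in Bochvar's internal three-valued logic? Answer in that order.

In Łukasiewicz Ł3: Q ∨ Q = I ∨ I = I
Q ∧ Q = I ∧ I = I
(Q ∧ Q) ∨ Q = I ∨ I = I
(Q ∨ Q) ↔ ((Q ∧ Q) ∨ Q) = I ↔ I = true
In Bochvar's internal three-valued logic: Q ∨ Q = I ∨ I = I
Q ∧ Q = I ∧ I = I
(Q ∧ Q) ∨ Q = I ∨ I = I
(Q ∨ Q) ↔ ((Q ∧ Q) ∨ Q) = I ↔ I = I
They differ because Łukasiewicz Ł3 and Bochvar's internal three-valued logic treat I differently under the binary connectives.

true; I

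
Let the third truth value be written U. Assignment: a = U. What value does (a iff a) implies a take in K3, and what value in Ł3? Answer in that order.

U; U

In K3: a iff a = U iff U = U
(a iff a) implies a = U implies U = U  [not U or U]
In Ł3: a iff a = U iff U = True  [1 − |½−½|]
(a iff a) implies a = True implies U = U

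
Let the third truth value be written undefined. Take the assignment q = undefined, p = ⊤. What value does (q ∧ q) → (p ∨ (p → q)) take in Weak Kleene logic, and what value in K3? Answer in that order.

In Weak Kleene logic: q ∧ q = undefined ∧ undefined = undefined
p → q = ⊤ → undefined = undefined  [any arg is the third value ⇒ result is the third value]
p ∨ (p → q) = ⊤ ∨ undefined = undefined
(q ∧ q) → (p ∨ (p → q)) = undefined → undefined = undefined
In K3: q ∧ q = undefined ∧ undefined = undefined
p → q = ⊤ → undefined = undefined  [¬⊤ ∨ undefined]
p ∨ (p → q) = ⊤ ∨ undefined = ⊤
(q ∧ q) → (p ∨ (p → q)) = undefined → ⊤ = ⊤
They differ because Weak Kleene logic and K3 treat undefined differently under the binary connectives.

undefined; ⊤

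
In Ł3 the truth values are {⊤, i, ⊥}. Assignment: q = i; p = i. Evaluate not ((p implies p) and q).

i

p implies p = i implies i = ⊤  [min(1, 1−½+½)]
(p implies p) and q = ⊤ and i = i
not ((p implies p) and q) = not i = i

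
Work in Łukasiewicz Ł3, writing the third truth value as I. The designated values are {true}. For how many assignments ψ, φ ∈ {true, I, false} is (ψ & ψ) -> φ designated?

Of the 9 assignments, 6 give a value in {true}.

6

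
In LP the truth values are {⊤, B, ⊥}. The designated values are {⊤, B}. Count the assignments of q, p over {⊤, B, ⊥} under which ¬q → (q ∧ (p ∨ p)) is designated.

6

Of the 9 assignments, 6 give a value in {⊤, B}.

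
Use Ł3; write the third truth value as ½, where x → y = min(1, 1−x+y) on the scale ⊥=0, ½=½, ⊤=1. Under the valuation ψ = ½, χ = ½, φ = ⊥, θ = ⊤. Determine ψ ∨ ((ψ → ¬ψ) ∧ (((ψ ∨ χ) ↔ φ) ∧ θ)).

¬ψ = ¬½ = ½
ψ → ¬ψ = ½ → ½ = ⊤
ψ ∨ χ = ½ ∨ ½ = ½
(ψ ∨ χ) ↔ φ = ½ ↔ ⊥ = ½
((ψ ∨ χ) ↔ φ) ∧ θ = ½ ∧ ⊤ = ½
(ψ → ¬ψ) ∧ (((ψ ∨ χ) ↔ φ) ∧ θ) = ⊤ ∧ ½ = ½
ψ ∨ ((ψ → ¬ψ) ∧ (((ψ ∨ χ) ↔ φ) ∧ θ)) = ½ ∨ ½ = ½

½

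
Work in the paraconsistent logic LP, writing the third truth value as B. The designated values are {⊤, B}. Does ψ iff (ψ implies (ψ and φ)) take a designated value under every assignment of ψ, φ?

No

Countermodel: ψ=⊤, φ=⊥ gives ⊥, which is not designated.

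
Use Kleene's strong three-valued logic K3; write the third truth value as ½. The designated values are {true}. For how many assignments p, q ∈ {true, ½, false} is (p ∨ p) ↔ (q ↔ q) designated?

2

Designated under: (p=true, q=true); (p=true, q=false).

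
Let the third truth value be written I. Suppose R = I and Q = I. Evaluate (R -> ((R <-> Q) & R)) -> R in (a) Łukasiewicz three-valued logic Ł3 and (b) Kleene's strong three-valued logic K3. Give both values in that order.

In Łukasiewicz three-valued logic Ł3: R <-> Q = I <-> I = True  [1 − |½−½|]
(R <-> Q) & R = True & I = I
R -> ((R <-> Q) & R) = I -> I = True
(R -> ((R <-> Q) & R)) -> R = True -> I = I
In Kleene's strong three-valued logic K3: R <-> Q = I <-> I = I
(R <-> Q) & R = I & I = I
R -> ((R <-> Q) & R) = I -> I = I  [~I | I]
(R -> ((R <-> Q) & R)) -> R = I -> I = I

I; I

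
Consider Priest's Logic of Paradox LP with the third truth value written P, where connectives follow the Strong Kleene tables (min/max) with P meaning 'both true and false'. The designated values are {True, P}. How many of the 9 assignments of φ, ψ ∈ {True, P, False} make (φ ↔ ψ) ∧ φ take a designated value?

Of the 9 assignments, 5 give a value in {True, P}.

5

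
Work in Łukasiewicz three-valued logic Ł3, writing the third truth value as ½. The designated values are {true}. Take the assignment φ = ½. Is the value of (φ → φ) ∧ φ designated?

φ → φ = ½ → ½ = true
(φ → φ) ∧ φ = true ∧ ½ = ½
½ ∉ {true}.

No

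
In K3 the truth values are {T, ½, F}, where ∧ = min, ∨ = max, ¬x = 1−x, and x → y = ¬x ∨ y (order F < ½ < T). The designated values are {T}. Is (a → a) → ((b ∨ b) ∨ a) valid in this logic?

No

Countermodel: a=½, b=½ gives ½, which is not designated.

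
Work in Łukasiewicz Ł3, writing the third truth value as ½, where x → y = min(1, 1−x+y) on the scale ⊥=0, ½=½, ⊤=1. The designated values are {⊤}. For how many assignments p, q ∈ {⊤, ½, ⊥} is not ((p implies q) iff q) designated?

Designated under: (p=⊥, q=⊥).

1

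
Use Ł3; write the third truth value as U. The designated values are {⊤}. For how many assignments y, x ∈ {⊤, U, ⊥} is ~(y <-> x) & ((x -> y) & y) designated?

Designated under: (y=⊤, x=⊥).

1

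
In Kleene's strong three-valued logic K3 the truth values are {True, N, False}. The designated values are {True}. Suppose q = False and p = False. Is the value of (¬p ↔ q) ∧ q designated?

No

¬p = ¬False = True
¬p ↔ q = True ↔ False = False
(¬p ↔ q) ∧ q = False ∧ False = False
False ∉ {True}.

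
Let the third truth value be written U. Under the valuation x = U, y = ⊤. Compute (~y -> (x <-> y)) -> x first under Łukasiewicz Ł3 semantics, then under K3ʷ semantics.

In Łukasiewicz Ł3: ~y = ~⊤ = ⊥
x <-> y = U <-> ⊤ = U  [1 − |½−1|]
~y -> (x <-> y) = ⊥ -> U = ⊤
(~y -> (x <-> y)) -> x = ⊤ -> U = U
In K3ʷ: ~y = ~⊤ = ⊥
x <-> y = U <-> ⊤ = U
~y -> (x <-> y) = ⊥ -> U = U  [any arg is the third value ⇒ result is the third value]
(~y -> (x <-> y)) -> x = U -> U = U

U; U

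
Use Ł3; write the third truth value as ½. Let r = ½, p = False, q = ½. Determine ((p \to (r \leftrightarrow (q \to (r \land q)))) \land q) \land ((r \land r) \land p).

r \land q = ½ \land ½ = ½
q \to (r \land q) = ½ \to ½ = True
r \leftrightarrow (q \to (r \land q)) = ½ \leftrightarrow True = ½
p \to (r \leftrightarrow (q \to (r \land q))) = False \to ½ = True
(p \to (r \leftrightarrow (q \to (r \land q)))) \land q = True \land ½ = ½
r \land r = ½ \land ½ = ½
(r \land r) \land p = ½ \land False = False
((p \to (r \leftrightarrow (q \to (r \land q)))) \land q) \land ((r \land r) \land p) = ½ \land False = False

False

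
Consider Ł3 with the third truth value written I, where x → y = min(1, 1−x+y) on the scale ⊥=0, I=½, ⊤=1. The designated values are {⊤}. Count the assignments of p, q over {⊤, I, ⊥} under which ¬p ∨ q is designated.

5

Of the 9 assignments, 5 give a value in {⊤}.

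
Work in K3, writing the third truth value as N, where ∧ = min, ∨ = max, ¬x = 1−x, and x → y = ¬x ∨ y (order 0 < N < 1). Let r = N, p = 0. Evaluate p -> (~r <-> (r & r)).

1

~r = ~N = N
r & r = N & N = N
~r <-> (r & r) = N <-> N = N
p -> (~r <-> (r & r)) = 0 -> N = 1  [~0 | N]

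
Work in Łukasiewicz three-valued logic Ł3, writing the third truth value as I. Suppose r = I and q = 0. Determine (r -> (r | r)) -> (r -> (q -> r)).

r | r = I | I = I
r -> (r | r) = I -> I = 1  [min(1, 1−½+½)]
q -> r = 0 -> I = 1
r -> (q -> r) = I -> 1 = 1
(r -> (r | r)) -> (r -> (q -> r)) = 1 -> 1 = 1

1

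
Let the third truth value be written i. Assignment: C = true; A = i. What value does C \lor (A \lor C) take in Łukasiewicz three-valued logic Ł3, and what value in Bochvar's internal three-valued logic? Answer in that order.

true; i

In Łukasiewicz three-valued logic Ł3: A \lor C = i \lor true = true
C \lor (A \lor C) = true \lor true = true
In Bochvar's internal three-valued logic: A \lor C = i \lor true = i
C \lor (A \lor C) = true \lor i = i
They differ because Łukasiewicz three-valued logic Ł3 and Bochvar's internal three-valued logic treat i differently under the binary connectives.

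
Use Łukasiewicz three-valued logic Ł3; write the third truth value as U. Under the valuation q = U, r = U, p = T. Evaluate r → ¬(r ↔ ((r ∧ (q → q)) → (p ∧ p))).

T

q → q = U → U = T  [min(1, 1−½+½)]
r ∧ (q → q) = U ∧ T = U
p ∧ p = T ∧ T = T
(r ∧ (q → q)) → (p ∧ p) = U → T = T
r ↔ ((r ∧ (q → q)) → (p ∧ p)) = U ↔ T = U
¬(r ↔ ((r ∧ (q → q)) → (p ∧ p))) = ¬U = U
r → ¬(r ↔ ((r ∧ (q → q)) → (p ∧ p))) = U → U = T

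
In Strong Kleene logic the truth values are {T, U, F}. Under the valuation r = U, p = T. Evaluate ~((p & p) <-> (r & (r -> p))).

U

p & p = T & T = T
r -> p = U -> T = T
r & (r -> p) = U & T = U
(p & p) <-> (r & (r -> p)) = T <-> U = U
~((p & p) <-> (r & (r -> p))) = ~U = U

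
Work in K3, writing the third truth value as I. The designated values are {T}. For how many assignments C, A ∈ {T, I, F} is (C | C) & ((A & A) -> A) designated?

2

Designated under: (C=T, A=T); (C=T, A=F).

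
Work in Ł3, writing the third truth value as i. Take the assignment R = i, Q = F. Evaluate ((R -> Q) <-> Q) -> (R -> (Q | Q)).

R -> Q = i -> F = i
(R -> Q) <-> Q = i <-> F = i
Q | Q = F | F = F
R -> (Q | Q) = i -> F = i
((R -> Q) <-> Q) -> (R -> (Q | Q)) = i -> i = T

T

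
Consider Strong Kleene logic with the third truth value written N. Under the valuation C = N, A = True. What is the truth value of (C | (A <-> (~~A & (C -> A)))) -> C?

~A = ~True = False
~~A = ~False = True
C -> A = N -> True = True
~~A & (C -> A) = True & True = True
A <-> (~~A & (C -> A)) = True <-> True = True
C | (A <-> (~~A & (C -> A))) = N | True = True
(C | (A <-> (~~A & (C -> A)))) -> C = True -> N = N

N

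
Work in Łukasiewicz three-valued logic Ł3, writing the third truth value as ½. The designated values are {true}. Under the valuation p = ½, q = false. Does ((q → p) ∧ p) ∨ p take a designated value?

No

q → p = false → ½ = true  [min(1, 1−0+½)]
(q → p) ∧ p = true ∧ ½ = ½
((q → p) ∧ p) ∨ p = ½ ∨ ½ = ½
½ ∉ {true}.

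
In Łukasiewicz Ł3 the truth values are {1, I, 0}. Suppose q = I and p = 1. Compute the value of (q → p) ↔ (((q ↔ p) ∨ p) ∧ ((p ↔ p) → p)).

1

q → p = I → 1 = 1  [min(1, 1−½+1)]
q ↔ p = I ↔ 1 = I
(q ↔ p) ∨ p = I ∨ 1 = 1
p ↔ p = 1 ↔ 1 = 1
(p ↔ p) → p = 1 → 1 = 1
((q ↔ p) ∨ p) ∧ ((p ↔ p) → p) = 1 ∧ 1 = 1
(q → p) ↔ (((q ↔ p) ∨ p) ∧ ((p ↔ p) → p)) = 1 ↔ 1 = 1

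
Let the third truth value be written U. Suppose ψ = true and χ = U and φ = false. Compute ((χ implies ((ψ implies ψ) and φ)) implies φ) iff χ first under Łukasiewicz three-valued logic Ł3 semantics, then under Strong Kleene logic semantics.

In Łukasiewicz three-valued logic Ł3: ψ implies ψ = true implies true = true
(ψ implies ψ) and φ = true and false = false
χ implies ((ψ implies ψ) and φ) = U implies false = U  [min(1, 1−½+0)]
(χ implies ((ψ implies ψ) and φ)) implies φ = U implies false = U
((χ implies ((ψ implies ψ) and φ)) implies φ) iff χ = U iff U = true
In Strong Kleene logic: ψ implies ψ = true implies true = true
(ψ implies ψ) and φ = true and false = false
χ implies ((ψ implies ψ) and φ) = U implies false = U
(χ implies ((ψ implies ψ) and φ)) implies φ = U implies false = U
((χ implies ((ψ implies ψ) and φ)) implies φ) iff χ = U iff U = U
They differ because Łukasiewicz three-valued logic Ł3 and Strong Kleene logic treat U differently under implication.

true; U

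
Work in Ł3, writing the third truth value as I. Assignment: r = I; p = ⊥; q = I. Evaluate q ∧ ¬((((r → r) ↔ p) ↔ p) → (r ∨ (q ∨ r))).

I

r → r = I → I = ⊤  [min(1, 1−½+½)]
(r → r) ↔ p = ⊤ ↔ ⊥ = ⊥
((r → r) ↔ p) ↔ p = ⊥ ↔ ⊥ = ⊤
q ∨ r = I ∨ I = I
r ∨ (q ∨ r) = I ∨ I = I
(((r → r) ↔ p) ↔ p) → (r ∨ (q ∨ r)) = ⊤ → I = I
¬((((r → r) ↔ p) ↔ p) → (r ∨ (q ∨ r))) = ¬I = I
q ∧ ¬((((r → r) ↔ p) ↔ p) → (r ∨ (q ∨ r))) = I ∧ I = I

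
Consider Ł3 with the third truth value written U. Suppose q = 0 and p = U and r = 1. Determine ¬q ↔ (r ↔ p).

¬q = ¬0 = 1
r ↔ p = 1 ↔ U = U
¬q ↔ (r ↔ p) = 1 ↔ U = U

U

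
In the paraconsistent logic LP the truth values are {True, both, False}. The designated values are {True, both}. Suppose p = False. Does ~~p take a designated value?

No

~p = ~False = True
~~p = ~True = False
False ∉ {True, both}.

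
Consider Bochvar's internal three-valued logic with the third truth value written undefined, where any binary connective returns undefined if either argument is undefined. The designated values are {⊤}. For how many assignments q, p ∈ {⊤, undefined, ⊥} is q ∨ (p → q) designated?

Designated under: (q=⊤, p=⊤); (q=⊤, p=⊥); (q=⊥, p=⊥).

3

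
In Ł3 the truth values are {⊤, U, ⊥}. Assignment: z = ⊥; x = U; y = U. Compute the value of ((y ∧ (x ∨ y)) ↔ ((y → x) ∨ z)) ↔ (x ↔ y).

U

x ∨ y = U ∨ U = U
y ∧ (x ∨ y) = U ∧ U = U
y → x = U → U = ⊤  [min(1, 1−½+½)]
(y → x) ∨ z = ⊤ ∨ ⊥ = ⊤
(y ∧ (x ∨ y)) ↔ ((y → x) ∨ z) = U ↔ ⊤ = U
x ↔ y = U ↔ U = ⊤
((y ∧ (x ∨ y)) ↔ ((y → x) ∨ z)) ↔ (x ↔ y) = U ↔ ⊤ = U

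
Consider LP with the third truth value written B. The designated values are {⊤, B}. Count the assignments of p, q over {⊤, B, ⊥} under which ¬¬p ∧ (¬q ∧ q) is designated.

Designated under: (p=⊤, q=B); (p=B, q=B).

2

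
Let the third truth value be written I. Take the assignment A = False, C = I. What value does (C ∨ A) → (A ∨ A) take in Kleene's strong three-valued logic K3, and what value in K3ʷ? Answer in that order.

I; I

In Kleene's strong three-valued logic K3: C ∨ A = I ∨ False = I
A ∨ A = False ∨ False = False
(C ∨ A) → (A ∨ A) = I → False = I  [¬I ∨ False]
In K3ʷ: C ∨ A = I ∨ False = I
A ∨ A = False ∨ False = False
(C ∨ A) → (A ∨ A) = I → False = I  [any arg is the third value ⇒ result is the third value]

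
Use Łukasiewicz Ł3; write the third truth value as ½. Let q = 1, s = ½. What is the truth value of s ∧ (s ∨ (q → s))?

q → s = 1 → ½ = ½  [min(1, 1−1+½)]
s ∨ (q → s) = ½ ∨ ½ = ½
s ∧ (s ∨ (q → s)) = ½ ∧ ½ = ½

½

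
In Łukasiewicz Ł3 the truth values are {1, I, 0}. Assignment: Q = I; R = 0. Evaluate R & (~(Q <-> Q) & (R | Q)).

0

Q <-> Q = I <-> I = 1  [1 − |½−½|]
~(Q <-> Q) = ~1 = 0
R | Q = 0 | I = I
~(Q <-> Q) & (R | Q) = 0 & I = 0
R & (~(Q <-> Q) & (R | Q)) = 0 & 0 = 0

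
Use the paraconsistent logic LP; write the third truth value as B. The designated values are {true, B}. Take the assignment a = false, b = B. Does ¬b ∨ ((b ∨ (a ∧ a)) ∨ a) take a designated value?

¬b = ¬B = B
a ∧ a = false ∧ false = false
b ∨ (a ∧ a) = B ∨ false = B
(b ∨ (a ∧ a)) ∨ a = B ∨ false = B
¬b ∨ ((b ∨ (a ∧ a)) ∨ a) = B ∨ B = B
B ∈ {true, B}.

Yes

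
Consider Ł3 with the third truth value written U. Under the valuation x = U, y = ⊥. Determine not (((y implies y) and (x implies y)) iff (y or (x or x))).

⊥

y implies y = ⊥ implies ⊥ = ⊤
x implies y = U implies ⊥ = U  [min(1, 1−½+0)]
(y implies y) and (x implies y) = ⊤ and U = U
x or x = U or U = U
y or (x or x) = ⊥ or U = U
((y implies y) and (x implies y)) iff (y or (x or x)) = U iff U = ⊤
not (((y implies y) and (x implies y)) iff (y or (x or x))) = not ⊤ = ⊥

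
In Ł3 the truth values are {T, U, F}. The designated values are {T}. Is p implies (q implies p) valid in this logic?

Yes

Every assignment of p, q over {T, U, F} gives a value in {T}.
In particular, with p=U, q=U: p implies (q implies p) = T.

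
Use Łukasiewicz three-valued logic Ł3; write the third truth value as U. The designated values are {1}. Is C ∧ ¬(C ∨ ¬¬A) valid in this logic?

No

Countermodel: C=1, A=1 gives 0, which is not designated.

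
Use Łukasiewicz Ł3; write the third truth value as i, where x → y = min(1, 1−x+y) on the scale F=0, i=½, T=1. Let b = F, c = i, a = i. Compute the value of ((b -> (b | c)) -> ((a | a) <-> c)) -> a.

i

b | c = F | i = i
b -> (b | c) = F -> i = T
a | a = i | i = i
(a | a) <-> c = i <-> i = T
(b -> (b | c)) -> ((a | a) <-> c) = T -> T = T
((b -> (b | c)) -> ((a | a) <-> c)) -> a = T -> i = i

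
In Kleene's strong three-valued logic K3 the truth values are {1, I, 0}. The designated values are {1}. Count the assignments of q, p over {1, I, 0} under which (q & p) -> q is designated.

7

Of the 9 assignments, 7 give a value in {1}.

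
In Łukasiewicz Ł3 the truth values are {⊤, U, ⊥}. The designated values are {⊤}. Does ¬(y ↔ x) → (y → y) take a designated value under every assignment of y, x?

Yes

Every assignment of y, x over {⊤, U, ⊥} gives a value in {⊤}.
In particular, with y=U, x=U: ¬(y ↔ x) → (y → y) = ⊤.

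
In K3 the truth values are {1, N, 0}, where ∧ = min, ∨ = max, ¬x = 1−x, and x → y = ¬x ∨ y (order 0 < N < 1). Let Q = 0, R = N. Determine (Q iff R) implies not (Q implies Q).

N

Q iff R = 0 iff N = N
Q implies Q = 0 implies 0 = 1
not (Q implies Q) = not 1 = 0
(Q iff R) implies not (Q implies Q) = N implies 0 = N  [not N or 0]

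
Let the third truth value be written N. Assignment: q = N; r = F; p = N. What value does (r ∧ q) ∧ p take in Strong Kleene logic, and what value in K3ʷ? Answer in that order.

F; N

In Strong Kleene logic: r ∧ q = F ∧ N = F
(r ∧ q) ∧ p = F ∧ N = F
In K3ʷ: r ∧ q = F ∧ N = N
(r ∧ q) ∧ p = N ∧ N = N
They differ because Strong Kleene logic and K3ʷ treat N differently under the binary connectives.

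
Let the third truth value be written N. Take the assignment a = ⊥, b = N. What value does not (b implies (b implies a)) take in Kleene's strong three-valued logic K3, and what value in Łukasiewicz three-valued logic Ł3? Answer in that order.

N; ⊥

In Kleene's strong three-valued logic K3: b implies a = N implies ⊥ = N
b implies (b implies a) = N implies N = N
not (b implies (b implies a)) = not N = N
In Łukasiewicz three-valued logic Ł3: b implies a = N implies ⊥ = N  [min(1, 1−½+0)]
b implies (b implies a) = N implies N = ⊤
not (b implies (b implies a)) = not ⊤ = ⊥
They differ because Kleene's strong three-valued logic K3 and Łukasiewicz three-valued logic Ł3 treat N differently under implication.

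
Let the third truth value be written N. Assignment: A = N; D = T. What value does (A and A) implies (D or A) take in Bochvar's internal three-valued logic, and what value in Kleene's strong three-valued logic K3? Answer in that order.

In Bochvar's internal three-valued logic: A and A = N and N = N
D or A = T or N = N
(A and A) implies (D or A) = N implies N = N  [any arg is the third value ⇒ result is the third value]
In Kleene's strong three-valued logic K3: A and A = N and N = N
D or A = T or N = T
(A and A) implies (D or A) = N implies T = T
They differ because Bochvar's internal three-valued logic and Kleene's strong three-valued logic K3 treat N differently under the binary connectives.

N; T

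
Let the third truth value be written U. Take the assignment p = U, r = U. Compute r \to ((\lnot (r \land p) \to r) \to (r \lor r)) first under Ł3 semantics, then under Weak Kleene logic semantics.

⊤; U

In Ł3: r \land p = U \land U = U
\lnot (r \land p) = \lnot U = U
\lnot (r \land p) \to r = U \to U = ⊤  [min(1, 1−½+½)]
r \lor r = U \lor U = U
(\lnot (r \land p) \to r) \to (r \lor r) = ⊤ \to U = U
r \to ((\lnot (r \land p) \to r) \to (r \lor r)) = U \to U = ⊤
In Weak Kleene logic: r \land p = U \land U = U
\lnot (r \land p) = \lnot U = U
\lnot (r \land p) \to r = U \to U = U
r \lor r = U \lor U = U
(\lnot (r \land p) \to r) \to (r \lor r) = U \to U = U
r \to ((\lnot (r \land p) \to r) \to (r \lor r)) = U \to U = U
They differ because Ł3 and Weak Kleene logic treat U differently under the binary connectives.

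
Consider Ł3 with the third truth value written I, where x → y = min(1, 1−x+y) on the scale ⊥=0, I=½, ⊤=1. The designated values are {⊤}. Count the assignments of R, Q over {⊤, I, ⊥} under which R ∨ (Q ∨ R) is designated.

5

Of the 9 assignments, 5 give a value in {⊤}.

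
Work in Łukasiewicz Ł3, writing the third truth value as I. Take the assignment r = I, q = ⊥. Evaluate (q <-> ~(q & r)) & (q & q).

⊥

q & r = ⊥ & I = ⊥
~(q & r) = ~⊥ = ⊤
q <-> ~(q & r) = ⊥ <-> ⊤ = ⊥
q & q = ⊥ & ⊥ = ⊥
(q <-> ~(q & r)) & (q & q) = ⊥ & ⊥ = ⊥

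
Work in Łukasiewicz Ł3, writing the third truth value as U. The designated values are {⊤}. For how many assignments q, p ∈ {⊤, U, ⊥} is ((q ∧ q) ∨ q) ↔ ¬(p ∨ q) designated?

Designated under: (q=U, p=U); (q=U, p=⊥); (q=⊥, p=⊤).

3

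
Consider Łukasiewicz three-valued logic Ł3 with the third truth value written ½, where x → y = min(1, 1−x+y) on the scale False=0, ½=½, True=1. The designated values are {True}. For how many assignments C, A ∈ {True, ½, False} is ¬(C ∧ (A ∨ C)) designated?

3

Designated under: (C=False, A=True); (C=False, A=½); (C=False, A=False).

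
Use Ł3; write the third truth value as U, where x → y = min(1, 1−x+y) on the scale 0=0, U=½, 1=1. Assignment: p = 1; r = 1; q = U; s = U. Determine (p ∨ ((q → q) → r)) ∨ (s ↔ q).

q → q = U → U = 1  [min(1, 1−½+½)]
(q → q) → r = 1 → 1 = 1
p ∨ ((q → q) → r) = 1 ∨ 1 = 1
s ↔ q = U ↔ U = 1
(p ∨ ((q → q) → r)) ∨ (s ↔ q) = 1 ∨ 1 = 1

1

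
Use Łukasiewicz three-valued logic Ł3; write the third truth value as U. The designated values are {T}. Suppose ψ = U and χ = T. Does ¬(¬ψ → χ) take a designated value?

No

¬ψ = ¬U = U
¬ψ → χ = U → T = T  [min(1, 1−½+1)]
¬(¬ψ → χ) = ¬T = F
F ∉ {T}.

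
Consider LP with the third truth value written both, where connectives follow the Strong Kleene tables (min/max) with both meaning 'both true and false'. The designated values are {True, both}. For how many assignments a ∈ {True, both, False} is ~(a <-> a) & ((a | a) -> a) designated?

a=True: False ·
a=both: both ✓
a=False: False ·

1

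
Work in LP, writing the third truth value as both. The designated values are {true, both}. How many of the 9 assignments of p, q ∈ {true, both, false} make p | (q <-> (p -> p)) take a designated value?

Of the 9 assignments, 8 give a value in {true, both}.

8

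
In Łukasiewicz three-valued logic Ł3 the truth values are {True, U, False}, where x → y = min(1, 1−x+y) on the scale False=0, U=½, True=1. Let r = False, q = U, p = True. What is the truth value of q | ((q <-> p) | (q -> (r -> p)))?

q <-> p = U <-> True = U  [1 − |½−1|]
r -> p = False -> True = True
q -> (r -> p) = U -> True = True
(q <-> p) | (q -> (r -> p)) = U | True = True
q | ((q <-> p) | (q -> (r -> p))) = U | True = True

True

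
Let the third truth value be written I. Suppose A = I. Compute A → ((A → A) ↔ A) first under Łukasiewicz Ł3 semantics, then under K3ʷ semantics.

In Łukasiewicz Ł3: A → A = I → I = ⊤
(A → A) ↔ A = ⊤ ↔ I = I
A → ((A → A) ↔ A) = I → I = ⊤
In K3ʷ: A → A = I → I = I  [any arg is the third value ⇒ result is the third value]
(A → A) ↔ A = I ↔ I = I
A → ((A → A) ↔ A) = I → I = I
They differ because Łukasiewicz Ł3 and K3ʷ treat I differently under the binary connectives.

⊤; I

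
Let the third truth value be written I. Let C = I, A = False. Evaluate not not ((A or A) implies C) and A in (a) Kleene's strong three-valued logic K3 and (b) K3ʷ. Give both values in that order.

In Kleene's strong three-valued logic K3: A or A = False or False = False
(A or A) implies C = False implies I = True
not ((A or A) implies C) = not True = False
not not ((A or A) implies C) = not False = True
not not ((A or A) implies C) and A = True and False = False
In K3ʷ: A or A = False or False = False
(A or A) implies C = False implies I = I  [any arg is the third value ⇒ result is the third value]
not ((A or A) implies C) = not I = I
not not ((A or A) implies C) = not I = I
not not ((A or A) implies C) and A = I and False = I
They differ because Kleene's strong three-valued logic K3 and K3ʷ treat I differently under the binary connectives.

False; I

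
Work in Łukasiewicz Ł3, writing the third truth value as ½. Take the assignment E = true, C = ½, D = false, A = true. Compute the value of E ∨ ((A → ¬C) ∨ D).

¬C = ¬½ = ½
A → ¬C = true → ½ = ½
(A → ¬C) ∨ D = ½ ∨ false = ½
E ∨ ((A → ¬C) ∨ D) = true ∨ ½ = true

true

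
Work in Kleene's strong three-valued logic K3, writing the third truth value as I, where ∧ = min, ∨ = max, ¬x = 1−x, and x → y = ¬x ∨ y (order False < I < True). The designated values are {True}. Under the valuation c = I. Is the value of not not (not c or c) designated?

No

not c = not I = I
not c or c = I or I = I
not (not c or c) = not I = I
not not (not c or c) = not I = I
I ∉ {True}.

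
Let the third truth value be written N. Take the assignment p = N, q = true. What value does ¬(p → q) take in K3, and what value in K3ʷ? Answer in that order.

In K3: p → q = N → true = true  [¬N ∨ true]
¬(p → q) = ¬true = false
In K3ʷ: p → q = N → true = N
¬(p → q) = ¬N = N
They differ because K3 and K3ʷ treat N differently under the binary connectives.

false; N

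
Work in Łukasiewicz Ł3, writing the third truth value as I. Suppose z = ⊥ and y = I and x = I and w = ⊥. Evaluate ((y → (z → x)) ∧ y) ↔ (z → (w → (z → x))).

z → x = ⊥ → I = ⊤  [min(1, 1−0+½)]
y → (z → x) = I → ⊤ = ⊤
(y → (z → x)) ∧ y = ⊤ ∧ I = I
z → x = ⊥ → I = ⊤
w → (z → x) = ⊥ → ⊤ = ⊤
z → (w → (z → x)) = ⊥ → ⊤ = ⊤
((y → (z → x)) ∧ y) ↔ (z → (w → (z → x))) = I ↔ ⊤ = I

I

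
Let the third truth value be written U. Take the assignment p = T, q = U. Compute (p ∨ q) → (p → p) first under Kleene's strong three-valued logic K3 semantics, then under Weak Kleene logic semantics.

In Kleene's strong three-valued logic K3: p ∨ q = T ∨ U = T
p → p = T → T = T
(p ∨ q) → (p → p) = T → T = T
In Weak Kleene logic: p ∨ q = T ∨ U = U
p → p = T → T = T
(p ∨ q) → (p → p) = U → T = U
They differ because Kleene's strong three-valued logic K3 and Weak Kleene logic treat U differently under the binary connectives.

T; U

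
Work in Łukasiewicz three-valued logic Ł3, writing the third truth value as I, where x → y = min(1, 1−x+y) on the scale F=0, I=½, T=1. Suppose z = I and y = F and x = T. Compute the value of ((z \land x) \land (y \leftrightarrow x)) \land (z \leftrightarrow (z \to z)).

z \land x = I \land T = I
y \leftrightarrow x = F \leftrightarrow T = F
(z \land x) \land (y \leftrightarrow x) = I \land F = F
z \to z = I \to I = T  [min(1, 1−½+½)]
z \leftrightarrow (z \to z) = I \leftrightarrow T = I
((z \land x) \land (y \leftrightarrow x)) \land (z \leftrightarrow (z \to z)) = F \land I = F

F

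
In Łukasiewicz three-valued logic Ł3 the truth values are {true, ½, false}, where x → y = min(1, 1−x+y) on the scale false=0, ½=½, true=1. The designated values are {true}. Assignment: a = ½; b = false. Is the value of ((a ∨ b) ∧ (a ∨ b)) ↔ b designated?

No

a ∨ b = ½ ∨ false = ½
a ∨ b = ½ ∨ false = ½
(a ∨ b) ∧ (a ∨ b) = ½ ∧ ½ = ½
((a ∨ b) ∧ (a ∨ b)) ↔ b = ½ ↔ false = ½  [1 − |½−0|]
½ ∉ {true}.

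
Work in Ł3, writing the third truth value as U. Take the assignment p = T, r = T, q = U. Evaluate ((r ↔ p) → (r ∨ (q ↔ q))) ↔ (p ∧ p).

r ↔ p = T ↔ T = T
q ↔ q = U ↔ U = T  [1 − |½−½|]
r ∨ (q ↔ q) = T ∨ T = T
(r ↔ p) → (r ∨ (q ↔ q)) = T → T = T
p ∧ p = T ∧ T = T
((r ↔ p) → (r ∨ (q ↔ q))) ↔ (p ∧ p) = T ↔ T = T

T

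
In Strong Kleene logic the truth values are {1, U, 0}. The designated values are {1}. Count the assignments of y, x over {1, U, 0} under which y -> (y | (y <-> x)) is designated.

6

Of the 9 assignments, 6 give a value in {1}.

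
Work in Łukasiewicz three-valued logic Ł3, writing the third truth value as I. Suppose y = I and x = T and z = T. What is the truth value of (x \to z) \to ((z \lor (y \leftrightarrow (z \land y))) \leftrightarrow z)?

T

x \to z = T \to T = T
z \land y = T \land I = I
y \leftrightarrow (z \land y) = I \leftrightarrow I = T
z \lor (y \leftrightarrow (z \land y)) = T \lor T = T
(z \lor (y \leftrightarrow (z \land y))) \leftrightarrow z = T \leftrightarrow T = T
(x \to z) \to ((z \lor (y \leftrightarrow (z \land y))) \leftrightarrow z) = T \to T = T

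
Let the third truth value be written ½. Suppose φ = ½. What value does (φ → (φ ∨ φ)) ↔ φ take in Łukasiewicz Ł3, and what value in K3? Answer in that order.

½; ½

In Łukasiewicz Ł3: φ ∨ φ = ½ ∨ ½ = ½
φ → (φ ∨ φ) = ½ → ½ = ⊤
(φ → (φ ∨ φ)) ↔ φ = ⊤ ↔ ½ = ½
In K3: φ ∨ φ = ½ ∨ ½ = ½
φ → (φ ∨ φ) = ½ → ½ = ½
(φ → (φ ∨ φ)) ↔ φ = ½ ↔ ½ = ½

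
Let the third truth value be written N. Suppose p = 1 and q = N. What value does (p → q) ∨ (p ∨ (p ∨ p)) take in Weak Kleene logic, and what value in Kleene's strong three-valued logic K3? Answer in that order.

In Weak Kleene logic: p → q = 1 → N = N  [any arg is the third value ⇒ result is the third value]
p ∨ p = 1 ∨ 1 = 1
p ∨ (p ∨ p) = 1 ∨ 1 = 1
(p → q) ∨ (p ∨ (p ∨ p)) = N ∨ 1 = N
In Kleene's strong three-valued logic K3: p → q = 1 → N = N  [¬1 ∨ N]
p ∨ p = 1 ∨ 1 = 1
p ∨ (p ∨ p) = 1 ∨ 1 = 1
(p → q) ∨ (p ∨ (p ∨ p)) = N ∨ 1 = 1
They differ because Weak Kleene logic and Kleene's strong three-valued logic K3 treat N differently under the binary connectives.

N; 1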